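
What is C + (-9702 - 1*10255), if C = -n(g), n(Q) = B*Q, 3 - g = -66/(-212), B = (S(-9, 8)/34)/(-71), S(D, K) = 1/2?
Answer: -10213353691/511768 ≈ -19957.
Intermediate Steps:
S(D, K) = ½
B = -1/4828 (B = ((½)/34)/(-71) = ((½)*(1/34))*(-1/71) = (1/68)*(-1/71) = -1/4828 ≈ -0.00020713)
g = 285/106 (g = 3 - (-66)/(-212) = 3 - (-66)*(-1)/212 = 3 - 1*33/106 = 3 - 33/106 = 285/106 ≈ 2.6887)
n(Q) = -Q/4828
C = 285/511768 (C = -(-1)*285/(4828*106) = -1*(-285/511768) = 285/511768 ≈ 0.00055689)
C + (-9702 - 1*10255) = 285/511768 + (-9702 - 1*10255) = 285/511768 + (-9702 - 10255) = 285/511768 - 19957 = -10213353691/511768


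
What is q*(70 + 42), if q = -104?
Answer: -11648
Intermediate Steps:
q*(70 + 42) = -104*(70 + 42) = -104*112 = -11648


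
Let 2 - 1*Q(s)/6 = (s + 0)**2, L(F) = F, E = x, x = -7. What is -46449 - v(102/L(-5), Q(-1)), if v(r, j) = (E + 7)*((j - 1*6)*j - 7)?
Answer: -46449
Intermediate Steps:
E = -7
Q(s) = 12 - 6*s**2 (Q(s) = 12 - 6*(s + 0)**2 = 12 - 6*s**2)
v(r, j) = 0 (v(r, j) = (-7 + 7)*((j - 1*6)*j - 7) = 0*((j - 6)*j - 7) = 0*((-6 + j)*j - 7) = 0*(j*(-6 + j) - 7) = 0*(-7 + j*(-6 + j)) = 0)
-46449 - v(102/L(-5), Q(-1)) = -46449 - 1*0 = -46449 + 0 = -46449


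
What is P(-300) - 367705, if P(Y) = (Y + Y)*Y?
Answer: -187705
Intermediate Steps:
P(Y) = 2*Y² (P(Y) = (2*Y)*Y = 2*Y²)
P(-300) - 367705 = 2*(-300)² - 367705 = 2*90000 - 367705 = 180000 - 367705 = -187705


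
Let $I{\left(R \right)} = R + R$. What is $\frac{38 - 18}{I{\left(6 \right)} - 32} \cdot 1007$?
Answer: $-1007$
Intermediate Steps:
$I{\left(R \right)} = 2 R$
$\frac{38 - 18}{I{\left(6 \right)} - 32} \cdot 1007 = \frac{38 - 18}{2 \cdot 6 - 32} \cdot 1007 = \frac{20}{12 - 32} \cdot 1007 = \frac{20}{-20} \cdot 1007 = 20 \left(- \frac{1}{20}\right) 1007 = \left(-1\right) 1007 = -1007$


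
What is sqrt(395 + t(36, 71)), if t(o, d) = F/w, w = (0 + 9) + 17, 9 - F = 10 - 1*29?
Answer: sqrt(66937)/13 ≈ 19.902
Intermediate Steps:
F = 28 (F = 9 - (10 - 1*29) = 9 - (10 - 29) = 9 - 1*(-19) = 9 + 19 = 28)
w = 26 (w = 9 + 17 = 26)
t(o, d) = 14/13 (t(o, d) = 28/26 = 28*(1/26) = 14/13)
sqrt(395 + t(36, 71)) = sqrt(395 + 14/13) = sqrt(5149/13) = sqrt(66937)/13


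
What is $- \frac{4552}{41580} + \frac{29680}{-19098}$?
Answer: $- \frac{18347618}{11029095} \approx -1.6636$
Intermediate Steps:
$- \frac{4552}{41580} + \frac{29680}{-19098} = \left(-4552\right) \frac{1}{41580} + 29680 \left(- \frac{1}{19098}\right) = - \frac{1138}{10395} - \frac{14840}{9549} = - \frac{18347618}{11029095}$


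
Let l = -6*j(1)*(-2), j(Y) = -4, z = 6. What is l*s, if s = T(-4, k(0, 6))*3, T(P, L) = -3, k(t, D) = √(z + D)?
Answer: 432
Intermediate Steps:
k(t, D) = √(6 + D)
l = -48 (l = -6*(-4)*(-2) = 24*(-2) = -48)
s = -9 (s = -3*3 = -9)
l*s = -48*(-9) = 432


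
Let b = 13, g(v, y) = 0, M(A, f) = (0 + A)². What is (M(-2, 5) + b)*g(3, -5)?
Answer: 0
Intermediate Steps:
M(A, f) = A²
(M(-2, 5) + b)*g(3, -5) = ((-2)² + 13)*0 = (4 + 13)*0 = 17*0 = 0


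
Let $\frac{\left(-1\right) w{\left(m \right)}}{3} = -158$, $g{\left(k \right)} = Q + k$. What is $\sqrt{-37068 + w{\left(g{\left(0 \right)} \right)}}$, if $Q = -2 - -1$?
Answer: $3 i \sqrt{4066} \approx 191.3 i$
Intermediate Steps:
$Q = -1$ ($Q = -2 + 1 = -1$)
$g{\left(k \right)} = -1 + k$
$w{\left(m \right)} = 474$ ($w{\left(m \right)} = \left(-3\right) \left(-158\right) = 474$)
$\sqrt{-37068 + w{\left(g{\left(0 \right)} \right)}} = \sqrt{-37068 + 474} = \sqrt{-36594} = 3 i \sqrt{4066}$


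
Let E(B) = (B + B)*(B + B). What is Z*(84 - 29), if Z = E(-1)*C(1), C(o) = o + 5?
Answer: 1320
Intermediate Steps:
C(o) = 5 + o
E(B) = 4*B² (E(B) = (2*B)*(2*B) = 4*B²)
Z = 24 (Z = (4*(-1)²)*(5 + 1) = (4*1)*6 = 4*6 = 24)
Z*(84 - 29) = 24*(84 - 29) = 24*55 = 1320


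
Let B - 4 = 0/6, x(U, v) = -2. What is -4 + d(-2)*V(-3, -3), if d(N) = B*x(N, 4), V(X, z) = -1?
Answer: 4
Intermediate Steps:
B = 4 (B = 4 + 0/6 = 4 + 0*(⅙) = 4 + 0 = 4)
d(N) = -8 (d(N) = 4*(-2) = -8)
-4 + d(-2)*V(-3, -3) = -4 - 8*(-1) = -4 + 8 = 4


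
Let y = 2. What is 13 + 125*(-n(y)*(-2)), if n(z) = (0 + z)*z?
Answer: 1013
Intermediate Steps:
n(z) = z² (n(z) = z*z = z²)
13 + 125*(-n(y)*(-2)) = 13 + 125*(-1*2²*(-2)) = 13 + 125*(-1*4*(-2)) = 13 + 125*(-4*(-2)) = 13 + 125*8 = 13 + 1000 = 1013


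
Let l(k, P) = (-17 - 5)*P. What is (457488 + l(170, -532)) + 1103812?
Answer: 1573004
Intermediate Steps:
l(k, P) = -22*P
(457488 + l(170, -532)) + 1103812 = (457488 - 22*(-532)) + 1103812 = (457488 + 11704) + 1103812 = 469192 + 1103812 = 1573004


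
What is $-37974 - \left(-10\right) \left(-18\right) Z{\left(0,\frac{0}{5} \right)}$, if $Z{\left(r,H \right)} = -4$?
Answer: $-37254$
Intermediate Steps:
$-37974 - \left(-10\right) \left(-18\right) Z{\left(0,\frac{0}{5} \right)} = -37974 - \left(-10\right) \left(-18\right) \left(-4\right) = -37974 - 180 \left(-4\right) = -37974 - -720 = -37974 + 720 = -37254$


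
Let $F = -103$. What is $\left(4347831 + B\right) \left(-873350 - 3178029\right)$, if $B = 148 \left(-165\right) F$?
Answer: $-27804982752489$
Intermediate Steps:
$B = 2515260$ ($B = 148 \left(-165\right) \left(-103\right) = \left(-24420\right) \left(-103\right) = 2515260$)
$\left(4347831 + B\right) \left(-873350 - 3178029\right) = \left(4347831 + 2515260\right) \left(-873350 - 3178029\right) = 6863091 \left(-4051379\right) = -27804982752489$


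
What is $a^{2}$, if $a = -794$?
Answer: $630436$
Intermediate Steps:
$a^{2} = \left(-794\right)^{2} = 630436$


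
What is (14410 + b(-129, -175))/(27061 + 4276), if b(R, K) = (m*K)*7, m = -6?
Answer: 21760/31337 ≈ 0.69439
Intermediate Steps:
b(R, K) = -42*K (b(R, K) = -6*K*7 = -42*K)
(14410 + b(-129, -175))/(27061 + 4276) = (14410 - 42*(-175))/(27061 + 4276) = (14410 + 7350)/31337 = 21760*(1/31337) = 21760/31337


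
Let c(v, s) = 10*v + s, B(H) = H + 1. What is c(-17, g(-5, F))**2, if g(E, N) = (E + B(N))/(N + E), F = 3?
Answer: 114921/4 ≈ 28730.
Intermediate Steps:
B(H) = 1 + H
g(E, N) = (1 + E + N)/(E + N) (g(E, N) = (E + (1 + N))/(N + E) = (1 + E + N)/(E + N))
c(v, s) = s + 10*v
c(-17, g(-5, F))**2 = ((1 - 5 + 3)/(-5 + 3) + 10*(-17))**2 = (-1/(-2) - 170)**2 = (-1/2*(-1) - 170)**2 = (1/2 - 170)**2 = (-339/2)**2 = 114921/4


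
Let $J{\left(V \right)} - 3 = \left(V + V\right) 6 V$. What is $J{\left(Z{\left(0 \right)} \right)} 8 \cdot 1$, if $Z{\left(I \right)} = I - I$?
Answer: $24$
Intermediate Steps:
$Z{\left(I \right)} = 0$
$J{\left(V \right)} = 3 + 12 V^{2}$ ($J{\left(V \right)} = 3 + \left(V + V\right) 6 V = 3 + 2 V 6 V = 3 + 12 V V = 3 + 12 V^{2}$)
$J{\left(Z{\left(0 \right)} \right)} 8 \cdot 1 = \left(3 + 12 \cdot 0^{2}\right) 8 \cdot 1 = \left(3 + 12 \cdot 0\right) 8 \cdot 1 = \left(3 + 0\right) 8 \cdot 1 = 3 \cdot 8 \cdot 1 = 24 \cdot 1 = 24$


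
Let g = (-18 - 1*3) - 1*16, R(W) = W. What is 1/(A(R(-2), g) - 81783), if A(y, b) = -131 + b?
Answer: -1/81951 ≈ -1.2202e-5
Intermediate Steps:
g = -37 (g = (-18 - 3) - 16 = -21 - 16 = -37)
1/(A(R(-2), g) - 81783) = 1/((-131 - 37) - 81783) = 1/(-168 - 81783) = 1/(-81951) = -1/81951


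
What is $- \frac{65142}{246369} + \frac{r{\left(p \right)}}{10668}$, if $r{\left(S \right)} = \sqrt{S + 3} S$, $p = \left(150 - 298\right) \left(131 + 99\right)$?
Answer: $- \frac{21714}{82123} - \frac{8510 i \sqrt{34037}}{2667} \approx -0.26441 - 588.68 i$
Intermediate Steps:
$p = -34040$ ($p = \left(-148\right) 230 = -34040$)
$r{\left(S \right)} = S \sqrt{3 + S}$ ($r{\left(S \right)} = \sqrt{3 + S} S = S \sqrt{3 + S}$)
$- \frac{65142}{246369} + \frac{r{\left(p \right)}}{10668} = - \frac{65142}{246369} + \frac{\left(-34040\right) \sqrt{3 - 34040}}{10668} = \left(-65142\right) \frac{1}{246369} + - 34040 \sqrt{-34037} \cdot \frac{1}{10668} = - \frac{21714}{82123} + - 34040 i \sqrt{34037} \cdot \frac{1}{10668} = - \frac{21714}{82123} - \frac{8510 i \sqrt{34037}}{2667}$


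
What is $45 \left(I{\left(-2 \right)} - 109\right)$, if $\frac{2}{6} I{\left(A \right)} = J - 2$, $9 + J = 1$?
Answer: $-6255$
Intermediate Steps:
$J = -8$ ($J = -9 + 1 = -8$)
$I{\left(A \right)} = -30$ ($I{\left(A \right)} = 3 \left(-8 - 2\right) = 3 \left(-10\right) = -30$)
$45 \left(I{\left(-2 \right)} - 109\right) = 45 \left(-30 - 109\right) = 45 \left(-139\right) = -6255$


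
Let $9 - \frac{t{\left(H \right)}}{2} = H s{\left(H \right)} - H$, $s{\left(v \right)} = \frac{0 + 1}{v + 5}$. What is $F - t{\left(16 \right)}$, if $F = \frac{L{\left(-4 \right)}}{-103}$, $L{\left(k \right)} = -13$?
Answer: $- \frac{104581}{2163} \approx -48.35$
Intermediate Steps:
$s{\left(v \right)} = \frac{1}{5 + v}$ ($s{\left(v \right)} = 1 \frac{1}{5 + v} = \frac{1}{5 + v}$)
$F = \frac{13}{103}$ ($F = - \frac{13}{-103} = \left(-13\right) \left(- \frac{1}{103}\right) = \frac{13}{103} \approx 0.12621$)
$t{\left(H \right)} = 18 + 2 H - \frac{2 H}{5 + H}$ ($t{\left(H \right)} = 18 - 2 \left(\frac{H}{5 + H} - H\right) = 18 - 2 \left(- H + \frac{H}{5 + H}\right) = 18 + \left(2 H - \frac{2 H}{5 + H}\right) = 18 + 2 H - \frac{2 H}{5 + H}$)
$F - t{\left(16 \right)} = \frac{13}{103} - \frac{2 \left(45 + 16^{2} + 13 \cdot 16\right)}{5 + 16} = \frac{13}{103} - \frac{2 \left(45 + 256 + 208\right)}{21} = \frac{13}{103} - 2 \cdot \frac{1}{21} \cdot 509 = \frac{13}{103} - \frac{1018}{21} = - \frac{104581}{2163}$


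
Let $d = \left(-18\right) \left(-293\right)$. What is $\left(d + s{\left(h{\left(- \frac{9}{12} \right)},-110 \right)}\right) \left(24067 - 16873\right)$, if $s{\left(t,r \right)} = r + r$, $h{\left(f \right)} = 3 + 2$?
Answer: $36358476$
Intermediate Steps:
$h{\left(f \right)} = 5$
$s{\left(t,r \right)} = 2 r$
$d = 5274$
$\left(d + s{\left(h{\left(- \frac{9}{12} \right)},-110 \right)}\right) \left(24067 - 16873\right) = \left(5274 + 2 \left(-110\right)\right) \left(24067 - 16873\right) = \left(5274 - 220\right) 7194 = 5054 \cdot 7194 = 36358476$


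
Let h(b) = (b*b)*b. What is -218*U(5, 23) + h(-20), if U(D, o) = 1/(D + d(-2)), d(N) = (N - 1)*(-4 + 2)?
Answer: -88218/11 ≈ -8019.8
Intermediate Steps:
h(b) = b**3 (h(b) = b**2*b = b**3)
d(N) = 2 - 2*N (d(N) = (-1 + N)*(-2) = 2 - 2*N)
U(D, o) = 1/(6 + D) (U(D, o) = 1/(D + (2 - 2*(-2))) = 1/(D + (2 + 4)) = 1/(D + 6) = 1/(6 + D))
-218*U(5, 23) + h(-20) = -218/(6 + 5) + (-20)**3 = -218/11 - 8000 = -88218/11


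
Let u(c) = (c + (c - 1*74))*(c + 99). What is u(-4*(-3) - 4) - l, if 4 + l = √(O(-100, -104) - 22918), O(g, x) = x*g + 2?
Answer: -6202 - 2*I*√3129 ≈ -6202.0 - 111.87*I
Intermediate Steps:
O(g, x) = 2 + g*x (O(g, x) = g*x + 2 = 2 + g*x)
u(c) = (-74 + 2*c)*(99 + c) (u(c) = (c + (c - 74))*(99 + c) = (c + (-74 + c))*(99 + c) = (-74 + 2*c)*(99 + c))
l = -4 + 2*I*√3129 (l = -4 + √((2 - 100*(-104)) - 22918) = -4 + √((2 + 10400) - 22918) = -4 + √(10402 - 22918) = -4 + √(-12516) = -4 + 2*I*√3129 ≈ -4.0 + 111.87*I)
u(-4*(-3) - 4) - l = (-7326 + 2*(-4*(-3) - 4)² + 124*(-4*(-3) - 4)) - (-4 + 2*I*√3129) = (-7326 + 2*(12 - 4)² + 124*(12 - 4)) + (4 - 2*I*√3129) = (-7326 + 2*8² + 124*8) + (4 - 2*I*√3129) = (-7326 + 2*64 + 992) + (4 - 2*I*√3129) = (-7326 + 128 + 992) + (4 - 2*I*√3129) = -6206 + (4 - 2*I*√3129) = -6202 - 2*I*√3129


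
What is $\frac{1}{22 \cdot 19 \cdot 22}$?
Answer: $\frac{1}{9196} \approx 0.00010874$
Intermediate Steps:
$\frac{1}{22 \cdot 19 \cdot 22} = \frac{1}{418 \cdot 22} = \frac{1}{9196}$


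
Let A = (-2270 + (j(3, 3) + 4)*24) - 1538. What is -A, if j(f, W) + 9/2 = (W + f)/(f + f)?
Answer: 3796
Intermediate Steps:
j(f, W) = -9/2 + (W + f)/(2*f) (j(f, W) = -9/2 + (W + f)/(f + f) = -9/2 + (W + f)/((2*f)) = -9/2 + (W + f)*(1/(2*f)) = -9/2 + (W + f)/(2*f))
A = -3796 (A = (-2270 + ((-4 + (½)*3/3) + 4)*24) - 1538 = (-2270 + ((-4 + (½)*3*(⅓)) + 4)*24) - 1538 = (-2270 + ((-4 + ½) + 4)*24) - 1538 = (-2270 + (-7/2 + 4)*24) - 1538 = (-2270 + (½)*24) - 1538 = (-2270 + 12) - 1538 = -2258 - 1538 = -3796)
-A = -1*(-3796) = 3796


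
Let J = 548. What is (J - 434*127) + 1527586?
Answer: 1473016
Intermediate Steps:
(J - 434*127) + 1527586 = (548 - 434*127) + 1527586 = (548 - 55118) + 1527586 = -54570 + 1527586 = 1473016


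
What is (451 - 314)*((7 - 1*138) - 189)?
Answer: -43840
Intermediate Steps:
(451 - 314)*((7 - 1*138) - 189) = 137*((7 - 138) - 189) = 137*(-131 - 189) = 137*(-320) = -43840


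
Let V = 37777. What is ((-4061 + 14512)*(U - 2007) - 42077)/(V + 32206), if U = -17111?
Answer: -199844295/69983 ≈ -2855.6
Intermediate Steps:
((-4061 + 14512)*(U - 2007) - 42077)/(V + 32206) = ((-4061 + 14512)*(-17111 - 2007) - 42077)/(37777 + 32206) = (10451*(-19118) - 42077)/69983 = (-199802218 - 42077)*(1/69983) = -199844295*1/69983 = -199844295/69983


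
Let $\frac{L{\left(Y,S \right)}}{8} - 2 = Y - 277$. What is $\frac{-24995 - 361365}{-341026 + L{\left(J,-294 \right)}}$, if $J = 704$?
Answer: $\frac{193180}{168797} \approx 1.1445$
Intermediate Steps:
$L{\left(Y,S \right)} = -2200 + 8 Y$ ($L{\left(Y,S \right)} = 16 + 8 \left(Y - 277\right) = 16 + 8 \left(-277 + Y\right) = 16 + \left(-2216 + 8 Y\right) = -2200 + 8 Y$)
$\frac{-24995 - 361365}{-341026 + L{\left(J,-294 \right)}} = \frac{-24995 - 361365}{-341026 + \left(-2200 + 8 \cdot 704\right)} = - \frac{386360}{-341026 + \left(-2200 + 5632\right)} = - \frac{386360}{-341026 + 3432} = - \frac{386360}{-337594} = \left(-386360\right) \left(- \frac{1}{337594}\right) = \frac{193180}{168797}$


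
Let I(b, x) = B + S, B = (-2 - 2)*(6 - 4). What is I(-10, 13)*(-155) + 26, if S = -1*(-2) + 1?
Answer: 801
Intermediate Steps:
S = 3 (S = 2 + 1 = 3)
B = -8 (B = -4*2 = -8)
I(b, x) = -5 (I(b, x) = -8 + 3 = -5)
I(-10, 13)*(-155) + 26 = -5*(-155) + 26 = 775 + 26 = 801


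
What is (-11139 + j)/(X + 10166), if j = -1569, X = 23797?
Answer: -4236/11321 ≈ -0.37417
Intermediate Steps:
(-11139 + j)/(X + 10166) = (-11139 - 1569)/(23797 + 10166) = -12708/33963 = -12708*1/33963 = -4236/11321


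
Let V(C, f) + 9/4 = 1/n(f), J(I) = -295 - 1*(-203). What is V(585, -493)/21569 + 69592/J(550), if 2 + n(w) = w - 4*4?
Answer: -767026358197/1014001828 ≈ -756.43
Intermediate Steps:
n(w) = -18 + w (n(w) = -2 + (w - 4*4) = -2 + (w - 16) = -2 + (-16 + w) = -18 + w)
J(I) = -92 (J(I) = -295 + 203 = -92)
V(C, f) = -9/4 + 1/(-18 + f)
V(585, -493)/21569 + 69592/J(550) = ((166 - 9*(-493))/(4*(-18 - 493)))/21569 + 69592/(-92) = ((¼)*(166 + 4437)/(-511))*(1/21569) + 69592*(-1/92) = ((¼)*(-1/511)*4603)*(1/21569) - 17398/23 = -4603/2044*1/21569 - 17398/23 = -4603/44087036 - 17398/23 = -767026358197/1014001828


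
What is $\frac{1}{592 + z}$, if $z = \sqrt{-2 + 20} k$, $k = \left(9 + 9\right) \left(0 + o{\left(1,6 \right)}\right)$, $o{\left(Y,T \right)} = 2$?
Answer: $\frac{37}{20446} - \frac{27 \sqrt{2}}{81784} \approx 0.0013428$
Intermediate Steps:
$k = 36$ ($k = \left(9 + 9\right) \left(0 + 2\right) = 18 \cdot 2 = 36$)
$z = 108 \sqrt{2}$ ($z = \sqrt{-2 + 20} \cdot 36 = \sqrt{18} \cdot 36 = 3 \sqrt{2} \cdot 36 = 108 \sqrt{2} \approx 152.74$)
$\frac{1}{592 + z} = \frac{1}{592 + 108 \sqrt{2}}$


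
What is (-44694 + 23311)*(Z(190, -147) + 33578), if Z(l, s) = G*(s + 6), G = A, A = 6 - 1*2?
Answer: -705938362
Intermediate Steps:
A = 4 (A = 6 - 2 = 4)
G = 4
Z(l, s) = 24 + 4*s (Z(l, s) = 4*(s + 6) = 4*(6 + s) = 24 + 4*s)
(-44694 + 23311)*(Z(190, -147) + 33578) = (-44694 + 23311)*((24 + 4*(-147)) + 33578) = -21383*((24 - 588) + 33578) = -21383*(-564 + 33578) = -21383*33014 = -705938362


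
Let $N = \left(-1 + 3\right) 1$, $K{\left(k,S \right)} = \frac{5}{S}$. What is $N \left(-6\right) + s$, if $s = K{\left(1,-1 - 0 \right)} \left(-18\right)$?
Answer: $78$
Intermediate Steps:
$s = 90$ ($s = \frac{5}{-1 - 0} \left(-18\right) = \frac{5}{-1 + 0} \left(-18\right) = \frac{5}{-1} \left(-18\right) = 5 \left(-1\right) \left(-18\right) = \left(-5\right) \left(-18\right) = 90$)
$N = 2$ ($N = 2 \cdot 1 = 2$)
$N \left(-6\right) + s = 2 \left(-6\right) + 90 = -12 + 90 = 78$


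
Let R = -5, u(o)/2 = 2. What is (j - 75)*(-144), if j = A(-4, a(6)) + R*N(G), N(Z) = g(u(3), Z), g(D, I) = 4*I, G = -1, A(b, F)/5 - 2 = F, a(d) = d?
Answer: 2160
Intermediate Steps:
u(o) = 4 (u(o) = 2*2 = 4)
A(b, F) = 10 + 5*F
N(Z) = 4*Z
j = 60 (j = (10 + 5*6) - 20*(-1) = (10 + 30) - 5*(-4) = 40 + 20 = 60)
(j - 75)*(-144) = (60 - 75)*(-144) = -15*(-144) = 2160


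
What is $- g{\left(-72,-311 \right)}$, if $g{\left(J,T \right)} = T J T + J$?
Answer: $6963984$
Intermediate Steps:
$g{\left(J,T \right)} = J + J T^{2}$ ($g{\left(J,T \right)} = J T T + J = J T^{2} + J = J + J T^{2}$)
$- g{\left(-72,-311 \right)} = - \left(-72\right) \left(1 + \left(-311\right)^{2}\right) = - \left(-72\right) \left(1 + 96721\right) = - \left(-72\right) 96722 = \left(-1\right) \left(-6963984\right) = 6963984$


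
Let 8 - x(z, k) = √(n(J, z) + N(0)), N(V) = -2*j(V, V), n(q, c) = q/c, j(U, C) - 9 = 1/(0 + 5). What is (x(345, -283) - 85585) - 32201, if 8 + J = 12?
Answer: -117778 - 2*I*√547170/345 ≈ -1.1778e+5 - 4.2882*I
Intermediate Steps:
J = 4 (J = -8 + 12 = 4)
j(U, C) = 46/5 (j(U, C) = 9 + 1/(0 + 5) = 9 + 1/5 = 9 + ⅕ = 46/5)
N(V) = -92/5 (N(V) = -2*46/5 = -92/5)
x(z, k) = 8 - √(-92/5 + 4/z) (x(z, k) = 8 - √(4/z - 92/5) = 8 - √(-92/5 + 4/z))
(x(345, -283) - 85585) - 32201 = ((8 - 2*√(-115 + 25/345)/5) - 85585) - 32201 = ((8 - 2*√(-115 + 25*(1/345))/5) - 85585) - 32201 = ((8 - 2*√(-115 + 5/69)/5) - 85585) - 32201 = ((8 - 2*I*√547170/345) - 85585) - 32201 = (-85577 - 2*I*√547170/345) - 32201 = -117778 - 2*I*√547170/345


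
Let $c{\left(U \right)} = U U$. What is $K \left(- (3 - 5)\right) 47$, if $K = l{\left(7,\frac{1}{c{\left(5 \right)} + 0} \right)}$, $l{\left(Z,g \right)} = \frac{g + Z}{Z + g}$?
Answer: $94$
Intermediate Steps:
$c{\left(U \right)} = U^{2}$
$l{\left(Z,g \right)} = 1$ ($l{\left(Z,g \right)} = \frac{Z + g}{Z + g} = 1$)
$K = 1$
$K \left(- (3 - 5)\right) 47 = 1 \left(- (3 - 5)\right) 47 = 1 \left(\left(-1\right) \left(-2\right)\right) 47 = 1 \cdot 2 \cdot 47 = 2 \cdot 47 = 94$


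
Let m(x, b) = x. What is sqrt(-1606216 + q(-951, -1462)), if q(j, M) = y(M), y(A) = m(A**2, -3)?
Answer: 2*sqrt(132807) ≈ 728.85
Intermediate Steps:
y(A) = A**2
q(j, M) = M**2
sqrt(-1606216 + q(-951, -1462)) = sqrt(-1606216 + (-1462)**2) = sqrt(-1606216 + 2137444) = sqrt(531228) = 2*sqrt(132807)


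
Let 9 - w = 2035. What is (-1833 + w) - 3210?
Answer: -7069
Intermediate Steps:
w = -2026 (w = 9 - 1*2035 = 9 - 2035 = -2026)
(-1833 + w) - 3210 = (-1833 - 2026) - 3210 = -3859 - 3210 = -7069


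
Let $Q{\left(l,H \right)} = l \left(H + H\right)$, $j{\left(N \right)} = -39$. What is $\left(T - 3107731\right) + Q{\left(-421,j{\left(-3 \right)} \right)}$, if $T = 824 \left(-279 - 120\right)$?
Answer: $-3403669$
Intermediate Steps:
$Q{\left(l,H \right)} = 2 H l$ ($Q{\left(l,H \right)} = l 2 H = 2 H l$)
$T = -328776$ ($T = 824 \left(-399\right) = -328776$)
$\left(T - 3107731\right) + Q{\left(-421,j{\left(-3 \right)} \right)} = \left(-328776 - 3107731\right) + 2 \left(-39\right) \left(-421\right) = -3436507 + 32838 = -3403669$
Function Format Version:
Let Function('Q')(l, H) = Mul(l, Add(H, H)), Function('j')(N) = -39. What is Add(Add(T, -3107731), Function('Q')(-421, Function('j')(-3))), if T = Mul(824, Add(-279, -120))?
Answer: -3403669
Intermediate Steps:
Function('Q')(l, H) = Mul(2, H, l) (Function('Q')(l, H) = Mul(l, Mul(2, H)) = Mul(2, H, l))
T = -328776 (T = Mul(824, -399) = -328776)
Add(Add(T, -3107731), Function('Q')(-421, Function('j')(-3))) = Add(Add(-328776, -3107731), Mul(2, -39, -421)) = Add(-3436507, 32838) = -3403669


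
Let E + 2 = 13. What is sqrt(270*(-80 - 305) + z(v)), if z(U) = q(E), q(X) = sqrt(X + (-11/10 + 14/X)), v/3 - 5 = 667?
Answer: sqrt(-1257795000 + 110*sqrt(135190))/110 ≈ 322.41*I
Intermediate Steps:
E = 11 (E = -2 + 13 = 11)
v = 2016 (v = 15 + 3*667 = 15 + 2001 = 2016)
q(X) = sqrt(-11/10 + X + 14/X) (q(X) = sqrt(X + (-11*1/10 + 14/X)) = sqrt(X + (-11/10 + 14/X)) = sqrt(-11/10 + X + 14/X))
z(U) = sqrt(135190)/110 (z(U) = sqrt(-110 + 100*11 + 1400/11)/10 = sqrt(-110 + 1100 + 1400*(1/11))/10 = sqrt(-110 + 1100 + 1400/11)/10 = sqrt(12290/11)/10 = (sqrt(135190)/11)/10 = sqrt(135190)/110)
sqrt(270*(-80 - 305) + z(v)) = sqrt(270*(-80 - 305) + sqrt(135190)/110) = sqrt(270*(-385) + sqrt(135190)/110) = sqrt(-103950 + sqrt(135190)/110)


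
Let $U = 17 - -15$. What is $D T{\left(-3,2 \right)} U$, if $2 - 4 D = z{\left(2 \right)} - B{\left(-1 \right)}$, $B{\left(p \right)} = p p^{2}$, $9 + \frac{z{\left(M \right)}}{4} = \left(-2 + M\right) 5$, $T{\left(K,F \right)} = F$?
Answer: $592$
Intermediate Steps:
$z{\left(M \right)} = -76 + 20 M$ ($z{\left(M \right)} = -36 + 4 \left(-2 + M\right) 5 = -36 + 4 \left(-10 + 5 M\right) = -36 + \left(-40 + 20 M\right) = -76 + 20 M$)
$B{\left(p \right)} = p^{3}$
$D = \frac{37}{4}$ ($D = \frac{1}{2} - \frac{\left(-76 + 20 \cdot 2\right) - \left(-1\right)^{3}}{4} = \frac{1}{2} - \frac{\left(-76 + 40\right) - -1}{4} = \frac{1}{2} - \frac{-36 + 1}{4} = \frac{1}{2} - - \frac{35}{4} = \frac{1}{2} + \frac{35}{4} = \frac{37}{4} \approx 9.25$)
$U = 32$ ($U = 17 + 15 = 32$)
$D T{\left(-3,2 \right)} U = \frac{37}{4} \cdot 2 \cdot 32 = \frac{37}{2} \cdot 32 = 592$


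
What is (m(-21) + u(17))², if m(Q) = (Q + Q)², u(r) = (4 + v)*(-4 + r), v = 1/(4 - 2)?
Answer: 13286025/4 ≈ 3.3215e+6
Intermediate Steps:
v = ½ (v = 1/2 = ½ ≈ 0.50000)
u(r) = -18 + 9*r/2 (u(r) = (4 + ½)*(-4 + r) = 9*(-4 + r)/2 = -18 + 9*r/2)
m(Q) = 4*Q² (m(Q) = (2*Q)² = 4*Q²)
(m(-21) + u(17))² = (4*(-21)² + (-18 + (9/2)*17))² = (4*441 + (-18 + 153/2))² = (1764 + 117/2)² = (3645/2)² = 13286025/4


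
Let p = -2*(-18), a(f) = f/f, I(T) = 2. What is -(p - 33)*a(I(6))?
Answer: -3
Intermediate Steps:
a(f) = 1
p = 36
-(p - 33)*a(I(6)) = -(36 - 33) = -3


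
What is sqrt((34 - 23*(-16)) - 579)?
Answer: I*sqrt(177) ≈ 13.304*I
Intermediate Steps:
sqrt((34 - 23*(-16)) - 579) = sqrt((34 + 368) - 579) = sqrt(402 - 579) = sqrt(-177) = I*sqrt(177)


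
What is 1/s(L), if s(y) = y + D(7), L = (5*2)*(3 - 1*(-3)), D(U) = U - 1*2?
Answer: 1/65 ≈ 0.015385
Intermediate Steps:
D(U) = -2 + U (D(U) = U - 2 = -2 + U)
L = 60 (L = 10*(3 + 3) = 10*6 = 60)
s(y) = 5 + y (s(y) = y + (-2 + 7) = y + 5 = 5 + y)
1/s(L) = 1/(5 + 60) = 1/65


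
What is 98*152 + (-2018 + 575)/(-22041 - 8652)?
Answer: 11723189/787 ≈ 14896.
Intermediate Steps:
98*152 + (-2018 + 575)/(-22041 - 8652) = 14896 - 1443/(-30693) = 14896 - 1443*(-1/30693) = 14896 + 37/787 = 11723189/787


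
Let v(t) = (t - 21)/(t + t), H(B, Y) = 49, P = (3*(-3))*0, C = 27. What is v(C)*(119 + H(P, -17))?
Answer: 56/3 ≈ 18.667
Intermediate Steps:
P = 0 (P = -9*0 = 0)
v(t) = (-21 + t)/(2*t) (v(t) = (-21 + t)/((2*t)) = (-21 + t)*(1/(2*t)) = (-21 + t)/(2*t))
v(C)*(119 + H(P, -17)) = ((½)*(-21 + 27)/27)*(119 + 49) = ((½)*(1/27)*6)*168 = (⅑)*168 = 56/3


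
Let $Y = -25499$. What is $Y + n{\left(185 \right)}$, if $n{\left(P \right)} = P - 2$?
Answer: $-25316$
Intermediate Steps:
$n{\left(P \right)} = -2 + P$
$Y + n{\left(185 \right)} = -25499 + \left(-2 + 185\right) = -25499 + 183 = -25316$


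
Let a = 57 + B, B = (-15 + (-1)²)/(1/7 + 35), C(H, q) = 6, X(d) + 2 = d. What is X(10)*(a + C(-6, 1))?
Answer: 61600/123 ≈ 500.81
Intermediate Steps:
X(d) = -2 + d
B = -49/123 (B = (-15 + 1)/(⅐ + 35) = -14/246/7 = -14*7/246 = -49/123 ≈ -0.39837)
a = 6962/123 (a = 57 - 49/123 = 6962/123 ≈ 56.602)
X(10)*(a + C(-6, 1)) = (-2 + 10)*(6962/123 + 6) = 8*(7700/123) = 61600/123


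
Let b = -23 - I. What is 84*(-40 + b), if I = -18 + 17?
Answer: -5208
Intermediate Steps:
I = -1
b = -22 (b = -23 - 1*(-1) = -23 + 1 = -22)
84*(-40 + b) = 84*(-40 - 22) = 84*(-62) = -5208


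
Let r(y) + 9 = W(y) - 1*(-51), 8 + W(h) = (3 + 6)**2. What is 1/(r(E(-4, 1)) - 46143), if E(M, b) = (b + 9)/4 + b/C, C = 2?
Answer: -1/46028 ≈ -2.1726e-5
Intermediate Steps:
E(M, b) = 9/4 + 3*b/4 (E(M, b) = (b + 9)/4 + b/2 = (9 + b)*(1/4) + b*(1/2) = (9/4 + b/4) + b/2 = 9/4 + 3*b/4)
W(h) = 73 (W(h) = -8 + (3 + 6)**2 = -8 + 9**2 = -8 + 81 = 73)
r(y) = 115 (r(y) = -9 + (73 - 1*(-51)) = -9 + (73 + 51) = -9 + 124 = 115)
1/(r(E(-4, 1)) - 46143) = 1/(115 - 46143) = 1/(-46028) = -1/46028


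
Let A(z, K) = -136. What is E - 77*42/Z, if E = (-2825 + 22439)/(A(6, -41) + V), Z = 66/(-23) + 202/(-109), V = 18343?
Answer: 3520190353/5132640 ≈ 685.84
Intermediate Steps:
Z = -11840/2507 (Z = 66*(-1/23) + 202*(-1/109) = -66/23 - 202/109 = -11840/2507 ≈ -4.7228)
E = 934/867 (E = (-2825 + 22439)/(-136 + 18343) = 19614/18207 = 19614*(1/18207) = 934/867 ≈ 1.0773)
E - 77*42/Z = 934/867 - 77*42/(-11840/2507) = 934/867 - 77*42*(-2507/11840) = 934/867 - 77*(-52647)/5920 = 934/867 - 1*(-4053819/5920) = 934/867 + 4053819/5920 = 3520190353/5132640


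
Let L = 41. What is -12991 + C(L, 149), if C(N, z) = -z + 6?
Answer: -13134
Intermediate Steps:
C(N, z) = 6 - z
-12991 + C(L, 149) = -12991 + (6 - 1*149) = -12991 + (6 - 149) = -12991 - 143 = -13134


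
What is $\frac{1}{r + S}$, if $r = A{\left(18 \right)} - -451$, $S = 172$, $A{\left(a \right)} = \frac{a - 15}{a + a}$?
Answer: $\frac{12}{7477} \approx 0.0016049$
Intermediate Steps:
$A{\left(a \right)} = \frac{-15 + a}{2 a}$
$r = \frac{5413}{12}$ ($r = \frac{-15 + 18}{2 \cdot 18} - -451 = \frac{1}{2} \cdot \frac{1}{18} \cdot 3 + 451 = \frac{1}{12} + 451 = \frac{5413}{12} \approx 451.08$)
$\frac{1}{r + S} = \frac{1}{\frac{5413}{12} + 172} = \frac{1}{\frac{7477}{12}} = \frac{12}{7477}$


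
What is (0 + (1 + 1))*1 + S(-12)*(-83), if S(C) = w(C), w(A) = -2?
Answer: 168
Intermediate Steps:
S(C) = -2
(0 + (1 + 1))*1 + S(-12)*(-83) = (0 + (1 + 1))*1 - 2*(-83) = (0 + 2)*1 + 166 = 2*1 + 166 = 2 + 166 = 168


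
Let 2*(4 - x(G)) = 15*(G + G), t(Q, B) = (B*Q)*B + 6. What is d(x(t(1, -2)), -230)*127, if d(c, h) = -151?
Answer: -19177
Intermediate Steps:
t(Q, B) = 6 + Q*B**2 (t(Q, B) = Q*B**2 + 6 = 6 + Q*B**2)
x(G) = 4 - 15*G (x(G) = 4 - 15*(G + G)/2 = 4 - 15*2*G/2 = 4 - 15*G)
d(x(t(1, -2)), -230)*127 = -151*127 = -19177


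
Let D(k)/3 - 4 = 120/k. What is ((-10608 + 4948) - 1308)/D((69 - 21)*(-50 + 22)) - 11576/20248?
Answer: -988567127/1662867 ≈ -594.50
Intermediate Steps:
D(k) = 12 + 360/k (D(k) = 12 + 3*(120/k) = 12 + 360/k)
((-10608 + 4948) - 1308)/D((69 - 21)*(-50 + 22)) - 11576/20248 = ((-10608 + 4948) - 1308)/(12 + 360/(((69 - 21)*(-50 + 22)))) - 11576/20248 = (-5660 - 1308)/(12 + 360/((48*(-28)))) - 11576*1/20248 = -6968/(12 + 360/(-1344)) - 1447/2531 = -6968/(12 + 360*(-1/1344)) - 1447/2531 = -6968/(12 - 15/56) - 1447/2531 = -6968/657/56 - 1447/2531 = -6968*56/657 - 1447/2531 = -390208/657 - 1447/2531 = -988567127/1662867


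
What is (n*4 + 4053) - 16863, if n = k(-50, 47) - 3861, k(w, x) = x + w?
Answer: -28266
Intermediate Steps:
k(w, x) = w + x
n = -3864 (n = (-50 + 47) - 3861 = -3 - 3861 = -3864)
(n*4 + 4053) - 16863 = (-3864*4 + 4053) - 16863 = (-15456 + 4053) - 16863 = -11403 - 16863 = -28266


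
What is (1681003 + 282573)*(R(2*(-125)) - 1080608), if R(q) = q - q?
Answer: -2121855934208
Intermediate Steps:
R(q) = 0
(1681003 + 282573)*(R(2*(-125)) - 1080608) = (1681003 + 282573)*(0 - 1080608) = 1963576*(-1080608) = -2121855934208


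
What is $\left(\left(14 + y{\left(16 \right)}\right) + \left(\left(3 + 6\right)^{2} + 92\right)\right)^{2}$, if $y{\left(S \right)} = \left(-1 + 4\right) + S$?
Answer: $42436$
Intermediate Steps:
$y{\left(S \right)} = 3 + S$
$\left(\left(14 + y{\left(16 \right)}\right) + \left(\left(3 + 6\right)^{2} + 92\right)\right)^{2} = \left(\left(14 + \left(3 + 16\right)\right) + \left(\left(3 + 6\right)^{2} + 92\right)\right)^{2} = \left(\left(14 + 19\right) + \left(9^{2} + 92\right)\right)^{2} = \left(33 + \left(81 + 92\right)\right)^{2} = \left(33 + 173\right)^{2} = 206^{2} = 42436$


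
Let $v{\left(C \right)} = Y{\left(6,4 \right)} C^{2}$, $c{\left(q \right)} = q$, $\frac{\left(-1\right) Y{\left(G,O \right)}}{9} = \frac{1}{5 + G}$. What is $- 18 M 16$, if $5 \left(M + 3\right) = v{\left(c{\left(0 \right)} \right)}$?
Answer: $864$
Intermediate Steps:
$Y{\left(G,O \right)} = - \frac{9}{5 + G}$
$v{\left(C \right)} = - \frac{9 C^{2}}{11}$ ($v{\left(C \right)} = - \frac{9}{5 + 6} C^{2} = - \frac{9}{11} C^{2} = \left(-9\right) \frac{1}{11} C^{2} = - \frac{9 C^{2}}{11}$)
$M = -3$ ($M = -3 + \frac{\left(- \frac{9}{11}\right) 0^{2}}{5} = -3 + \frac{\left(- \frac{9}{11}\right) 0}{5} = -3 + \frac{1}{5} \cdot 0 = -3 + 0 = -3$)
$- 18 M 16 = \left(-18\right) \left(-3\right) 16 = 54 \cdot 16 = 864$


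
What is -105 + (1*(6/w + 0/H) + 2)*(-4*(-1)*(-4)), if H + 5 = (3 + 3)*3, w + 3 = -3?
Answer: -121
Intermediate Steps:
w = -6 (w = -3 - 3 = -6)
H = 13 (H = -5 + (3 + 3)*3 = -5 + 6*3 = -5 + 18 = 13)
-105 + (1*(6/w + 0/H) + 2)*(-4*(-1)*(-4)) = -105 + (1*(6/(-6) + 0/13) + 2)*(-4*(-1)*(-4)) = -105 + (1*(6*(-⅙) + 0*(1/13)) + 2)*(4*(-4)) = -105 + (1*(-1 + 0) + 2)*(-16) = -105 + (1*(-1) + 2)*(-16) = -105 + (-1 + 2)*(-16) = -105 + 1*(-16) = -105 - 16 = -121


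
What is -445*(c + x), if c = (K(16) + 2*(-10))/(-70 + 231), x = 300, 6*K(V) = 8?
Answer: -9207940/69 ≈ -1.3345e+5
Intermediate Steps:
K(V) = 4/3 (K(V) = (⅙)*8 = 4/3)
c = -8/69 (c = (4/3 + 2*(-10))/(-70 + 231) = (4/3 - 20)/161 = -56/3*1/161 = -8/69 ≈ -0.11594)
-445*(c + x) = -445*(-8/69 + 300) = -445*20692/69 = -9207940/69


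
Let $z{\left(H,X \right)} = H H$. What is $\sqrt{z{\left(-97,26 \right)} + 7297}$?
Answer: $\sqrt{16706} \approx 129.25$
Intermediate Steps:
$z{\left(H,X \right)} = H^{2}$
$\sqrt{z{\left(-97,26 \right)} + 7297} = \sqrt{\left(-97\right)^{2} + 7297} = \sqrt{9409 + 7297} = \sqrt{16706}$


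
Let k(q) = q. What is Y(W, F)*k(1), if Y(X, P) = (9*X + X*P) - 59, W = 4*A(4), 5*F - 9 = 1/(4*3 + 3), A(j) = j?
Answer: 8551/75 ≈ 114.01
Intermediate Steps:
F = 136/75 (F = 9/5 + 1/(5*(4*3 + 3)) = 9/5 + 1/(5*(12 + 3)) = 9/5 + (1/5)/15 = 9/5 + (1/5)*(1/15) = 9/5 + 1/75 = 136/75 ≈ 1.8133)
W = 16 (W = 4*4 = 16)
Y(X, P) = -59 + 9*X + P*X (Y(X, P) = (9*X + P*X) - 59 = -59 + 9*X + P*X)
Y(W, F)*k(1) = (-59 + 9*16 + (136/75)*16)*1 = (-59 + 144 + 2176/75)*1 = (8551/75)*1 = 8551/75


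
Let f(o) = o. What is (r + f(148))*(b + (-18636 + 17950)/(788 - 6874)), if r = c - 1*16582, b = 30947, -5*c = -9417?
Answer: -6851300172192/15215 ≈ -4.5030e+8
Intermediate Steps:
c = 9417/5 (c = -⅕*(-9417) = 9417/5 ≈ 1883.4)
r = -73493/5 (r = 9417/5 - 1*16582 = 9417/5 - 16582 = -73493/5 ≈ -14699.)
(r + f(148))*(b + (-18636 + 17950)/(788 - 6874)) = (-73493/5 + 148)*(30947 + (-18636 + 17950)/(788 - 6874)) = -72753*(30947 - 686/(-6086))/5 = -72753*(30947 - 686*(-1/6086))/5 = -72753*(30947 + 343/3043)/5 = -72753/5*94172064/3043 = -6851300172192/15215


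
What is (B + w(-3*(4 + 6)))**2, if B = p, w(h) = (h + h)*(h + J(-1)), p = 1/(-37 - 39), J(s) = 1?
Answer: 17487153121/5776 ≈ 3.0276e+6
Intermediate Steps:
p = -1/76 (p = 1/(-76) = -1/76 ≈ -0.013158)
w(h) = 2*h*(1 + h) (w(h) = (h + h)*(h + 1) = (2*h)*(1 + h) = 2*h*(1 + h))
B = -1/76 ≈ -0.013158
(B + w(-3*(4 + 6)))**2 = (-1/76 + 2*(-3*(4 + 6))*(1 - 3*(4 + 6)))**2 = (-1/76 + 2*(-3*10)*(1 - 3*10))**2 = (-1/76 + 2*(-30)*(1 - 30))**2 = (-1/76 + 2*(-30)*(-29))**2 = (-1/76 + 1740)**2 = (132239/76)**2 = 17487153121/5776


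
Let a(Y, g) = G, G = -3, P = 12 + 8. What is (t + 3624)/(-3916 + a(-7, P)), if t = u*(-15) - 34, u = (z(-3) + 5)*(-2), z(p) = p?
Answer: -3650/3919 ≈ -0.93136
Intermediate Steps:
u = -4 (u = (-3 + 5)*(-2) = 2*(-2) = -4)
P = 20
t = 26 (t = -4*(-15) - 34 = 60 - 34 = 26)
a(Y, g) = -3
(t + 3624)/(-3916 + a(-7, P)) = (26 + 3624)/(-3916 - 3) = 3650/(-3919) = 3650*(-1/3919) = -3650/3919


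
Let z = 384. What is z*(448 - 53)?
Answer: 151680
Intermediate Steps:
z*(448 - 53) = 384*(448 - 53) = 384*395 = 151680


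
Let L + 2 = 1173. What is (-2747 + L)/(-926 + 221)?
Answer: 1576/705 ≈ 2.2355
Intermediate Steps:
L = 1171 (L = -2 + 1173 = 1171)
(-2747 + L)/(-926 + 221) = (-2747 + 1171)/(-926 + 221) = -1576/(-705) = -1576*(-1/705) = 1576/705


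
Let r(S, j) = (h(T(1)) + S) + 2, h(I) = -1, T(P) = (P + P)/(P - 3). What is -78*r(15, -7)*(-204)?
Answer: 254592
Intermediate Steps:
T(P) = 2*P/(-3 + P) (T(P) = (2*P)/(-3 + P) = 2*P/(-3 + P))
r(S, j) = 1 + S (r(S, j) = (-1 + S) + 2 = 1 + S)
-78*r(15, -7)*(-204) = -78*(1 + 15)*(-204) = -78*16*(-204) = -1248*(-204) = 254592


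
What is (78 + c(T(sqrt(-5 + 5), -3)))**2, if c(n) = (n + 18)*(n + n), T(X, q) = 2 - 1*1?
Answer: 13456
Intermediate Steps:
T(X, q) = 1 (T(X, q) = 2 - 1 = 1)
c(n) = 2*n*(18 + n) (c(n) = (18 + n)*(2*n) = 2*n*(18 + n))
(78 + c(T(sqrt(-5 + 5), -3)))**2 = (78 + 2*1*(18 + 1))**2 = (78 + 2*1*19)**2 = (78 + 38)**2 = 116**2 = 13456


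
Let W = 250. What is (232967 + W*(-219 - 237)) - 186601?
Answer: -67634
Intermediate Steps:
(232967 + W*(-219 - 237)) - 186601 = (232967 + 250*(-219 - 237)) - 186601 = (232967 + 250*(-456)) - 186601 = (232967 - 114000) - 186601 = 118967 - 186601 = -67634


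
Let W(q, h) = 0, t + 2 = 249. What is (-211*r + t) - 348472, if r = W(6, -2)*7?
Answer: -348225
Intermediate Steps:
t = 247 (t = -2 + 249 = 247)
r = 0 (r = 0*7 = 0)
(-211*r + t) - 348472 = (-211*0 + 247) - 348472 = (0 + 247) - 348472 = 247 - 348472 = -348225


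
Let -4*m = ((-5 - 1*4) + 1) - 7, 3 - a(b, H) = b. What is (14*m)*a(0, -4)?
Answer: 315/2 ≈ 157.50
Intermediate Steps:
a(b, H) = 3 - b
m = 15/4 (m = -(((-5 - 1*4) + 1) - 7)/4 = -(((-5 - 4) + 1) - 7)/4 = -((-9 + 1) - 7)/4 = -(-8 - 7)/4 = -¼*(-15) = 15/4 ≈ 3.7500)
(14*m)*a(0, -4) = (14*(15/4))*(3 - 1*0) = 105*(3 + 0)/2 = (105/2)*3 = 315/2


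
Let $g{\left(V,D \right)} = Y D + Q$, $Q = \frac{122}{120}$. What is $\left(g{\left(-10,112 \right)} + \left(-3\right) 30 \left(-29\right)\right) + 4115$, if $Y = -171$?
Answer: $- \frac{745559}{60} \approx -12426.0$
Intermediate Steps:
$Q = \frac{61}{60}$ ($Q = 122 \cdot \frac{1}{120} = \frac{61}{60} \approx 1.0167$)
$g{\left(V,D \right)} = \frac{61}{60} - 171 D$ ($g{\left(V,D \right)} = - 171 D + \frac{61}{60} = \frac{61}{60} - 171 D$)
$\left(g{\left(-10,112 \right)} + \left(-3\right) 30 \left(-29\right)\right) + 4115 = \left(\left(\frac{61}{60} - 19152\right) + \left(-3\right) 30 \left(-29\right)\right) + 4115 = \left(\left(\frac{61}{60} - 19152\right) - -2610\right) + 4115 = \left(- \frac{1149059}{60} + 2610\right) + 4115 = - \frac{992459}{60} + 4115 = - \frac{745559}{60}$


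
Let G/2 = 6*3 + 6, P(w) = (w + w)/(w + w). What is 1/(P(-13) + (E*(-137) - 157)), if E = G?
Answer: -1/6732 ≈ -0.00014854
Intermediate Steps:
P(w) = 1 (P(w) = (2*w)/((2*w)) = (2*w)*(1/(2*w)) = 1)
G = 48 (G = 2*(6*3 + 6) = 2*(18 + 6) = 2*24 = 48)
E = 48
1/(P(-13) + (E*(-137) - 157)) = 1/(1 + (48*(-137) - 157)) = 1/(1 + (-6576 - 157)) = 1/(1 - 6733) = 1/(-6732) = -1/6732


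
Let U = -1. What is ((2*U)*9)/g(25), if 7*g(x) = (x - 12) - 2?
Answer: -126/11 ≈ -11.455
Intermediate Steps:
g(x) = -2 + x/7 (g(x) = ((x - 12) - 2)/7 = ((-12 + x) - 2)/7 = (-14 + x)/7 = -2 + x/7)
((2*U)*9)/g(25) = ((2*(-1))*9)/(-2 + (1/7)*25) = (-2*9)/(-2 + 25/7) = -18/(11/7) = (7/11)*(-18) = -126/11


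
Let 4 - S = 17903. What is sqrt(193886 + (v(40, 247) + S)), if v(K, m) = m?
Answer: sqrt(176234) ≈ 419.80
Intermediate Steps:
S = -17899 (S = 4 - 1*17903 = 4 - 17903 = -17899)
sqrt(193886 + (v(40, 247) + S)) = sqrt(193886 + (247 - 17899)) = sqrt(193886 - 17652) = sqrt(176234)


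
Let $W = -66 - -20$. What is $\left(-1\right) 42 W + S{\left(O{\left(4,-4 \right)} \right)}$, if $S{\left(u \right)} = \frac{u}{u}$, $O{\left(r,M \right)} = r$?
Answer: $1933$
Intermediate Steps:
$S{\left(u \right)} = 1$
$W = -46$ ($W = -66 + 20 = -46$)
$\left(-1\right) 42 W + S{\left(O{\left(4,-4 \right)} \right)} = \left(-1\right) 42 \left(-46\right) + 1 = \left(-42\right) \left(-46\right) + 1 = 1932 + 1 = 1933$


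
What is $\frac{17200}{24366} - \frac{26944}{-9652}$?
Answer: $\frac{102816488}{29397579} \approx 3.4974$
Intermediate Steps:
$\frac{17200}{24366} - \frac{26944}{-9652} = 17200 \cdot \frac{1}{24366} - - \frac{6736}{2413} = \frac{8600}{12183} + \frac{6736}{2413} = \frac{102816488}{29397579}$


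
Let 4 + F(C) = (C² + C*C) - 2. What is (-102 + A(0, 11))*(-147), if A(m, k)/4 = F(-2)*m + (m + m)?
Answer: 14994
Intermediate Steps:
F(C) = -6 + 2*C² (F(C) = -4 + ((C² + C*C) - 2) = -4 + ((C² + C²) - 2) = -4 + (2*C² - 2) = -4 + (-2 + 2*C²) = -6 + 2*C²)
A(m, k) = 16*m (A(m, k) = 4*((-6 + 2*(-2)²)*m + (m + m)) = 4*((-6 + 2*4)*m + 2*m) = 4*((-6 + 8)*m + 2*m) = 4*(2*m + 2*m) = 4*(4*m) = 16*m)
(-102 + A(0, 11))*(-147) = (-102 + 16*0)*(-147) = (-102 + 0)*(-147) = -102*(-147) = 14994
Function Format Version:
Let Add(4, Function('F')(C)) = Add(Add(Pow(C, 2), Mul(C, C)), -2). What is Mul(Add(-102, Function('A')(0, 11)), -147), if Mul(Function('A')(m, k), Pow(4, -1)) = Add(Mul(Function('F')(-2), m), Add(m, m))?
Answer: 14994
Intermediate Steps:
Function('F')(C) = Add(-6, Mul(2, Pow(C, 2))) (Function('F')(C) = Add(-4, Add(Add(Pow(C, 2), Mul(C, C)), -2)) = Add(-4, Add(Add(Pow(C, 2), Pow(C, 2)), -2)) = Add(-4, Add(Mul(2, Pow(C, 2)), -2)) = Add(-4, Add(-2, Mul(2, Pow(C, 2)))) = Add(-6, Mul(2, Pow(C, 2))))
Function('A')(m, k) = Mul(16, m) (Function('A')(m, k) = Mul(4, Add(Mul(Add(-6, Mul(2, Pow(-2, 2))), m), Add(m, m))) = Mul(4, Add(Mul(Add(-6, Mul(2, 4)), m), Mul(2, m))) = Mul(4, Add(Mul(Add(-6, 8), m), Mul(2, m))) = Mul(4, Add(Mul(2, m), Mul(2, m))) = Mul(4, Mul(4, m)) = Mul(16, m))
Mul(Add(-102, Function('A')(0, 11)), -147) = Mul(Add(-102, Mul(16, 0)), -147) = Mul(Add(-102, 0), -147) = Mul(-102, -147) = 14994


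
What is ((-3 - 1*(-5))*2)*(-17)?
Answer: -68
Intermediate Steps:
((-3 - 1*(-5))*2)*(-17) = ((-3 + 5)*2)*(-17) = (2*2)*(-17) = 4*(-17) = -68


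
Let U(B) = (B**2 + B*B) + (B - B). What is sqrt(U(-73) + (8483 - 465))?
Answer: 2*sqrt(4669) ≈ 136.66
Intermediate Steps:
U(B) = 2*B**2 (U(B) = (B**2 + B**2) + 0 = 2*B**2 + 0 = 2*B**2)
sqrt(U(-73) + (8483 - 465)) = sqrt(2*(-73)**2 + (8483 - 465)) = sqrt(2*5329 + 8018) = sqrt(10658 + 8018) = sqrt(18676) = 2*sqrt(4669)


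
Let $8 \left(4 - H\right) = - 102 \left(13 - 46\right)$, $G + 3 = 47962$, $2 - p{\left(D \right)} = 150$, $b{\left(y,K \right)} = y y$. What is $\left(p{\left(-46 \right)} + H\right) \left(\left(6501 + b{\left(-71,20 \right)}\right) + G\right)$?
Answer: $- \frac{134412759}{4} \approx -3.3603 \cdot 10^{7}$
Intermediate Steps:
$b{\left(y,K \right)} = y^{2}$
$p{\left(D \right)} = -148$ ($p{\left(D \right)} = 2 - 150 = -148$)
$G = 47959$ ($G = -3 + 47962 = 47959$)
$H = - \frac{1667}{4}$ ($H = 4 - \frac{\left(-102\right) \left(13 - 46\right)}{8} = 4 - \frac{\left(-102\right) \left(-33\right)}{8} = 4 - \frac{1683}{4} = - \frac{1667}{4} \approx -416.75$)
$\left(p{\left(-46 \right)} + H\right) \left(\left(6501 + b{\left(-71,20 \right)}\right) + G\right) = \left(-148 - \frac{1667}{4}\right) \left(\left(6501 + \left(-71\right)^{2}\right) + 47959\right) = - \frac{2259 \left(\left(6501 + 5041\right) + 47959\right)}{4} = - \frac{2259 \left(11542 + 47959\right)}{4} = \left(- \frac{2259}{4}\right) 59501 = - \frac{134412759}{4}$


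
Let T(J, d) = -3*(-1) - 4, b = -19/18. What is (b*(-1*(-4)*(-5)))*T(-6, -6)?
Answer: -190/9 ≈ -21.111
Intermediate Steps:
b = -19/18 (b = -19*1/18 = -19/18 ≈ -1.0556)
T(J, d) = -1 (T(J, d) = 3 - 4 = -1)
(b*(-1*(-4)*(-5)))*T(-6, -6) = -19*(-1*(-4))*(-5)/18*(-1) = -38*(-5)/9*(-1) = -19/18*(-20)*(-1) = (190/9)*(-1) = -190/9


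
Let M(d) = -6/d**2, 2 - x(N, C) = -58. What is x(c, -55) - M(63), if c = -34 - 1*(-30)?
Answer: 79382/1323 ≈ 60.002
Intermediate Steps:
c = -4 (c = -34 + 30 = -4)
x(N, C) = 60 (x(N, C) = 2 - 1*(-58) = 2 + 58 = 60)
M(d) = -6/d**2
x(c, -55) - M(63) = 60 - (-6)/63**2 = 60 - (-6)/3969 = 60 - 1*(-2/1323) = 60 + 2/1323 = 79382/1323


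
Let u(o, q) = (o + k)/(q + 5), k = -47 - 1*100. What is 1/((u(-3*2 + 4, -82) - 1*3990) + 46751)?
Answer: 77/3292746 ≈ 2.3385e-5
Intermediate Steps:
k = -147 (k = -47 - 100 = -147)
u(o, q) = (-147 + o)/(5 + q) (u(o, q) = (o - 147)/(q + 5) = (-147 + o)/(5 + q))
1/((u(-3*2 + 4, -82) - 1*3990) + 46751) = 1/(((-147 + (-3*2 + 4))/(5 - 82) - 1*3990) + 46751) = 1/(((-147 + (-6 + 4))/(-77) - 3990) + 46751) = 1/((-(-147 - 2)/77 - 3990) + 46751) = 1/((-1/77*(-149) - 3990) + 46751) = 1/((149/77 - 3990) + 46751) = 1/(-307081/77 + 46751) = 1/(3292746/77) = 77/3292746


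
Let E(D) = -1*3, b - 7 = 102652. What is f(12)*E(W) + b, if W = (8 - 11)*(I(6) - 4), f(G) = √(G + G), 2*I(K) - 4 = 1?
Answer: 102659 - 6*√6 ≈ 1.0264e+5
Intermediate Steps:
I(K) = 5/2 (I(K) = 2 + (½)*1 = 2 + ½ = 5/2)
b = 102659 (b = 7 + 102652 = 102659)
f(G) = √2*√G (f(G) = √(2*G) = √2*√G)
W = 9/2 (W = (8 - 11)*(5/2 - 4) = -3*(-3/2) = 9/2 ≈ 4.5000)
E(D) = -3
f(12)*E(W) + b = (√2*√12)*(-3) + 102659 = (√2*(2*√3))*(-3) + 102659 = (2*√6)*(-3) + 102659 = -6*√6 + 102659 = 102659 - 6*√6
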